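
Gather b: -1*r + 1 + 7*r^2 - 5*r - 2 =7*r^2 - 6*r - 1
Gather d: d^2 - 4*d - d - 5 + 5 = d^2 - 5*d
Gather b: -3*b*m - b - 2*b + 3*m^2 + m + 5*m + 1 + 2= b*(-3*m - 3) + 3*m^2 + 6*m + 3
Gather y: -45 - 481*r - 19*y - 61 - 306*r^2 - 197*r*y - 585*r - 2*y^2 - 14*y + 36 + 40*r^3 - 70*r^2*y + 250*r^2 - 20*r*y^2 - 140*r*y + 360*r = 40*r^3 - 56*r^2 - 706*r + y^2*(-20*r - 2) + y*(-70*r^2 - 337*r - 33) - 70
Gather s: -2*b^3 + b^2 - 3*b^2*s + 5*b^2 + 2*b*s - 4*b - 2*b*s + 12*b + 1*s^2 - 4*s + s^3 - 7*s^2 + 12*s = -2*b^3 + 6*b^2 + 8*b + s^3 - 6*s^2 + s*(8 - 3*b^2)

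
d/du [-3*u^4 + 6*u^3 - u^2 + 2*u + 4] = -12*u^3 + 18*u^2 - 2*u + 2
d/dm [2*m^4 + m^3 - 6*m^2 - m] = 8*m^3 + 3*m^2 - 12*m - 1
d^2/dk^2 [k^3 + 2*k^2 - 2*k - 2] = 6*k + 4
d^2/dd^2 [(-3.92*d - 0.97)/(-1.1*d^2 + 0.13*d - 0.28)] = ((2.2*d - 0.13)*(3.92*d + 0.97)*(4.4*d - 0.26) - (25.872*d + 1.1148)*(1.1*d^2 - 0.13*d + 0.28))/(1.1*d^2 - 0.13*d + 0.28)^3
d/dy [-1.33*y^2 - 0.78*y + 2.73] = -2.66*y - 0.78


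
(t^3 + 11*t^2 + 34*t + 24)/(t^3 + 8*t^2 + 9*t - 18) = (t^2 + 5*t + 4)/(t^2 + 2*t - 3)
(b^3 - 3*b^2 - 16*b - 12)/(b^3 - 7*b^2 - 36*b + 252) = (b^2 + 3*b + 2)/(b^2 - b - 42)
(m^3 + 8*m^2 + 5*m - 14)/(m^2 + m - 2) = m + 7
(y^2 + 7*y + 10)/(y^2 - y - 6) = (y + 5)/(y - 3)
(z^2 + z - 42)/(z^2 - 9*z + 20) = (z^2 + z - 42)/(z^2 - 9*z + 20)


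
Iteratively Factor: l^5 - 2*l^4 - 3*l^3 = (l)*(l^4 - 2*l^3 - 3*l^2) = l*(l - 3)*(l^3 + l^2) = l^2*(l - 3)*(l^2 + l) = l^3*(l - 3)*(l + 1)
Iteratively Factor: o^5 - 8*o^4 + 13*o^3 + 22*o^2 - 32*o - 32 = (o + 1)*(o^4 - 9*o^3 + 22*o^2 - 32) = (o - 4)*(o + 1)*(o^3 - 5*o^2 + 2*o + 8) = (o - 4)^2*(o + 1)*(o^2 - o - 2) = (o - 4)^2*(o + 1)^2*(o - 2)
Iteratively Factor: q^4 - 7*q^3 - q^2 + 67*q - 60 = (q - 1)*(q^3 - 6*q^2 - 7*q + 60) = (q - 4)*(q - 1)*(q^2 - 2*q - 15) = (q - 5)*(q - 4)*(q - 1)*(q + 3)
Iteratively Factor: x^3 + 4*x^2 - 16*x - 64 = (x + 4)*(x^2 - 16) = (x - 4)*(x + 4)*(x + 4)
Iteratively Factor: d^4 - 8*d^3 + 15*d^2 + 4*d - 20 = (d - 5)*(d^3 - 3*d^2 + 4) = (d - 5)*(d + 1)*(d^2 - 4*d + 4) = (d - 5)*(d - 2)*(d + 1)*(d - 2)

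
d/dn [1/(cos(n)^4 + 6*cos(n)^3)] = 2*(2*cos(n) + 9)*sin(n)/((cos(n) + 6)^2*cos(n)^4)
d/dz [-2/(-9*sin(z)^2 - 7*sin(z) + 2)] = -2*(18*sin(z) + 7)*cos(z)/(9*sin(z)^2 + 7*sin(z) - 2)^2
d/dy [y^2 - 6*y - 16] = 2*y - 6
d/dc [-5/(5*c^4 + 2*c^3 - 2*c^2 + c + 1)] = 5*(20*c^3 + 6*c^2 - 4*c + 1)/(5*c^4 + 2*c^3 - 2*c^2 + c + 1)^2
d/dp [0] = 0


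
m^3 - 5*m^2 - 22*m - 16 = (m - 8)*(m + 1)*(m + 2)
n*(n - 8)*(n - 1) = n^3 - 9*n^2 + 8*n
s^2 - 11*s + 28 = (s - 7)*(s - 4)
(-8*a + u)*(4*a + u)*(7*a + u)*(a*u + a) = -224*a^4*u - 224*a^4 - 60*a^3*u^2 - 60*a^3*u + 3*a^2*u^3 + 3*a^2*u^2 + a*u^4 + a*u^3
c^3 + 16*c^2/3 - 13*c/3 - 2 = (c - 1)*(c + 1/3)*(c + 6)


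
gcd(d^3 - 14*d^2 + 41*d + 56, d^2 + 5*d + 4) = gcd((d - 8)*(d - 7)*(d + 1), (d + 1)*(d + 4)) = d + 1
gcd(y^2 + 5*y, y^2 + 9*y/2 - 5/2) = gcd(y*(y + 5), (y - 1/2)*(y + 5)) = y + 5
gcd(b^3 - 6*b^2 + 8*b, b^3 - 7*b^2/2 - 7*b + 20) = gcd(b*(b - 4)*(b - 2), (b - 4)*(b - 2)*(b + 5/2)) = b^2 - 6*b + 8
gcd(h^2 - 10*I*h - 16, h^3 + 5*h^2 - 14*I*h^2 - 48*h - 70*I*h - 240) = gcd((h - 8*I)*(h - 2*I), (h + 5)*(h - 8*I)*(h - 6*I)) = h - 8*I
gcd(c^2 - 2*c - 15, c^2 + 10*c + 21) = c + 3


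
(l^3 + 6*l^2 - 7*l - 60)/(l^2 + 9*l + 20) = l - 3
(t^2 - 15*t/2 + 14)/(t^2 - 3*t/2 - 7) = (t - 4)/(t + 2)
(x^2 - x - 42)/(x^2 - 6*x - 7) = (x + 6)/(x + 1)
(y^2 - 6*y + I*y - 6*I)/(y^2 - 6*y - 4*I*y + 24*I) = (y + I)/(y - 4*I)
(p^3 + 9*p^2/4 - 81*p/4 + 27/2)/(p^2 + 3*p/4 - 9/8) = 2*(p^2 + 3*p - 18)/(2*p + 3)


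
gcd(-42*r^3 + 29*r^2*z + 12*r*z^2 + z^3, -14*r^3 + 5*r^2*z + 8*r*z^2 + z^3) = -7*r^2 + 6*r*z + z^2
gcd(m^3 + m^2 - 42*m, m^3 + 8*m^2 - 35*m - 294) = m^2 + m - 42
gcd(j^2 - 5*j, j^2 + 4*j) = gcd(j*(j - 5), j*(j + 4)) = j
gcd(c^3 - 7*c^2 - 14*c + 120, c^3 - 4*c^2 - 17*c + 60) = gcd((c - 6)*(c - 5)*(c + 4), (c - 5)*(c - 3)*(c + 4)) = c^2 - c - 20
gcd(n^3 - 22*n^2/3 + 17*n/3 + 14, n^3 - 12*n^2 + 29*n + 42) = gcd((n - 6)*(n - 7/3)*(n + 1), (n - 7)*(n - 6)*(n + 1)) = n^2 - 5*n - 6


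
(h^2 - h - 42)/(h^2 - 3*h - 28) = (h + 6)/(h + 4)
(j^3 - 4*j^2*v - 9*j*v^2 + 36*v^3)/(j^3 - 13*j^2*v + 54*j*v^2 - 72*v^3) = (-j - 3*v)/(-j + 6*v)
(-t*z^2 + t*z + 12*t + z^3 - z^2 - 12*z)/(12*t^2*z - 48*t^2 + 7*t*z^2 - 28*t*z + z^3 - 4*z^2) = (-t*z - 3*t + z^2 + 3*z)/(12*t^2 + 7*t*z + z^2)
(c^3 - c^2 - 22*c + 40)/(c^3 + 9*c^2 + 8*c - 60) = (c - 4)/(c + 6)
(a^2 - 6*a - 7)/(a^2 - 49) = (a + 1)/(a + 7)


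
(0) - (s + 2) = -s - 2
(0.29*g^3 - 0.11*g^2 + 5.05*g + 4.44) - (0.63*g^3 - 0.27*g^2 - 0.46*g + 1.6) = -0.34*g^3 + 0.16*g^2 + 5.51*g + 2.84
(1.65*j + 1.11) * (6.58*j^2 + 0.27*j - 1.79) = 10.857*j^3 + 7.7493*j^2 - 2.6538*j - 1.9869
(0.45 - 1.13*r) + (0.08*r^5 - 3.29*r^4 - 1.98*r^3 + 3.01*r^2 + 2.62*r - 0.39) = 0.08*r^5 - 3.29*r^4 - 1.98*r^3 + 3.01*r^2 + 1.49*r + 0.06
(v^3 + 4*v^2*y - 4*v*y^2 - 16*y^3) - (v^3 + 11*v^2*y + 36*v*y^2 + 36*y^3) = -7*v^2*y - 40*v*y^2 - 52*y^3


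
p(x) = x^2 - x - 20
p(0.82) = -20.15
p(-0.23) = -19.72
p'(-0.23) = -1.46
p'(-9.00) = -19.00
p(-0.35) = -19.53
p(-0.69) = -18.83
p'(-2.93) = -6.86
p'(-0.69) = -2.38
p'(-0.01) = -1.02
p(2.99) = -14.05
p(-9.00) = 70.00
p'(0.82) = 0.64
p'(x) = 2*x - 1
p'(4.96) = 8.92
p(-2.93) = -8.49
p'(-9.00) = -19.00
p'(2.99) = 4.98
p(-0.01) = -19.99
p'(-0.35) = -1.70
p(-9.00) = 70.00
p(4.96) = -0.36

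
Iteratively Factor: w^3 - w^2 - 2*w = (w + 1)*(w^2 - 2*w) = (w - 2)*(w + 1)*(w)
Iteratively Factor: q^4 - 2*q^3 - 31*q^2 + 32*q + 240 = (q + 4)*(q^3 - 6*q^2 - 7*q + 60) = (q - 4)*(q + 4)*(q^2 - 2*q - 15) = (q - 4)*(q + 3)*(q + 4)*(q - 5)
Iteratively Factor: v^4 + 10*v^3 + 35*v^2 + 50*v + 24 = (v + 4)*(v^3 + 6*v^2 + 11*v + 6) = (v + 3)*(v + 4)*(v^2 + 3*v + 2) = (v + 2)*(v + 3)*(v + 4)*(v + 1)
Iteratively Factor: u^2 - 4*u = (u)*(u - 4)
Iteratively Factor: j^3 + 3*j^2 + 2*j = (j + 2)*(j^2 + j) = j*(j + 2)*(j + 1)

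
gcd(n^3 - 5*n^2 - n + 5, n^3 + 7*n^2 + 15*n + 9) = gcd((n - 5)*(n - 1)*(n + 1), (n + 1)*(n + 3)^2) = n + 1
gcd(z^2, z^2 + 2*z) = z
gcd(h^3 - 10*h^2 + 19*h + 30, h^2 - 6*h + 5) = h - 5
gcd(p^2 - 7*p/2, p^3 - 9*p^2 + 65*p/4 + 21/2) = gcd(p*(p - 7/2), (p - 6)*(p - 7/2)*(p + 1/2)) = p - 7/2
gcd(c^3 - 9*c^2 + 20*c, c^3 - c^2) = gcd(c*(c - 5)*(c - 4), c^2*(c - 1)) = c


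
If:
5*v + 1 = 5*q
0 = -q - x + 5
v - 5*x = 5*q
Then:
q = 126/5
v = 25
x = -101/5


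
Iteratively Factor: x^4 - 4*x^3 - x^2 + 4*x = (x - 4)*(x^3 - x) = x*(x - 4)*(x^2 - 1) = x*(x - 4)*(x + 1)*(x - 1)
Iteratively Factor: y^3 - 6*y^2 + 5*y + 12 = (y - 3)*(y^2 - 3*y - 4) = (y - 3)*(y + 1)*(y - 4)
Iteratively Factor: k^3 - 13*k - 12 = (k - 4)*(k^2 + 4*k + 3) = (k - 4)*(k + 1)*(k + 3)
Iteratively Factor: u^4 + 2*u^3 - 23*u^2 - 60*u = (u - 5)*(u^3 + 7*u^2 + 12*u) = u*(u - 5)*(u^2 + 7*u + 12) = u*(u - 5)*(u + 4)*(u + 3)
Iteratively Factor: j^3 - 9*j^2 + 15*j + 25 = (j - 5)*(j^2 - 4*j - 5) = (j - 5)^2*(j + 1)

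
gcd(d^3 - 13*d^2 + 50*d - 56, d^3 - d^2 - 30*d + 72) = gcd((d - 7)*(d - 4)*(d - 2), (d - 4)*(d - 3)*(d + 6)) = d - 4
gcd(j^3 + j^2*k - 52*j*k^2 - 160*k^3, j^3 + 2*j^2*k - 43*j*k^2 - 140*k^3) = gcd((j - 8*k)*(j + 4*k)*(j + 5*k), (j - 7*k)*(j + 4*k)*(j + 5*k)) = j^2 + 9*j*k + 20*k^2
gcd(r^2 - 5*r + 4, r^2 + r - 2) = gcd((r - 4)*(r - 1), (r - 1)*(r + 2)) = r - 1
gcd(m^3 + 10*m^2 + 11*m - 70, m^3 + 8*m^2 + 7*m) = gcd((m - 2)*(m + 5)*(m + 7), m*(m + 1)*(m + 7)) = m + 7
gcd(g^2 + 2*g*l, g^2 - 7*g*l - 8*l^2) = 1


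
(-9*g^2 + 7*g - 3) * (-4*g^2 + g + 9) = 36*g^4 - 37*g^3 - 62*g^2 + 60*g - 27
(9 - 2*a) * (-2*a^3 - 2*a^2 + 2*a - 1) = 4*a^4 - 14*a^3 - 22*a^2 + 20*a - 9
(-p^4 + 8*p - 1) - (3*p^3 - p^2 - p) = -p^4 - 3*p^3 + p^2 + 9*p - 1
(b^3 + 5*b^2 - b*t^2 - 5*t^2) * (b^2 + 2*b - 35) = b^5 + 7*b^4 - b^3*t^2 - 25*b^3 - 7*b^2*t^2 - 175*b^2 + 25*b*t^2 + 175*t^2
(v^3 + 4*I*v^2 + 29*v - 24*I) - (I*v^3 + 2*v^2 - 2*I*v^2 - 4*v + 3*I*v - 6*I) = v^3 - I*v^3 - 2*v^2 + 6*I*v^2 + 33*v - 3*I*v - 18*I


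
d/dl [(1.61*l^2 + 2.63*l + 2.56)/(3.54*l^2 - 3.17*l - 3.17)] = (-14.4139*l^2 - 28.3322*l - 0.2219)/(12.5316*l^4 - 22.4436*l^3 - 12.3947*l^2 + 20.0978*l + 10.0489)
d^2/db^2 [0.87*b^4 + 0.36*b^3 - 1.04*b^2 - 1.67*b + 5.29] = 10.44*b^2 + 2.16*b - 2.08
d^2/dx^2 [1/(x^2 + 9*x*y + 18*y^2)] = 2*(-x^2 - 9*x*y - 18*y^2 + (2*x + 9*y)^2)/(x^2 + 9*x*y + 18*y^2)^3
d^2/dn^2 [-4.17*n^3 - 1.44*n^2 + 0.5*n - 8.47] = -25.02*n - 2.88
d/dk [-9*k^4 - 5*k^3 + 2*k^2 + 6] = k*(-36*k^2 - 15*k + 4)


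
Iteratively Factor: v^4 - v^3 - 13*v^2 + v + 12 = (v + 3)*(v^3 - 4*v^2 - v + 4) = (v - 4)*(v + 3)*(v^2 - 1) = (v - 4)*(v + 1)*(v + 3)*(v - 1)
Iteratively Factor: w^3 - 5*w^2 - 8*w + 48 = (w - 4)*(w^2 - w - 12) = (w - 4)*(w + 3)*(w - 4)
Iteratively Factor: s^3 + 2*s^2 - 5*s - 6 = (s + 3)*(s^2 - s - 2) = (s - 2)*(s + 3)*(s + 1)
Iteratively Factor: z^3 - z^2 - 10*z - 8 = (z + 2)*(z^2 - 3*z - 4) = (z + 1)*(z + 2)*(z - 4)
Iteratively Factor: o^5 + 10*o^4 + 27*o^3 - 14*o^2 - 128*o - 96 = (o + 1)*(o^4 + 9*o^3 + 18*o^2 - 32*o - 96) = (o + 1)*(o + 4)*(o^3 + 5*o^2 - 2*o - 24) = (o - 2)*(o + 1)*(o + 4)*(o^2 + 7*o + 12) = (o - 2)*(o + 1)*(o + 3)*(o + 4)*(o + 4)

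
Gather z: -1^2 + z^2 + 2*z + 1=z^2 + 2*z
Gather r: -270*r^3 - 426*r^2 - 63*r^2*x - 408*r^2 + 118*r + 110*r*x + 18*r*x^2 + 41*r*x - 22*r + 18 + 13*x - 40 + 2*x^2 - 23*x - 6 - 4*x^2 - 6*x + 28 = -270*r^3 + r^2*(-63*x - 834) + r*(18*x^2 + 151*x + 96) - 2*x^2 - 16*x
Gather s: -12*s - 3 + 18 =15 - 12*s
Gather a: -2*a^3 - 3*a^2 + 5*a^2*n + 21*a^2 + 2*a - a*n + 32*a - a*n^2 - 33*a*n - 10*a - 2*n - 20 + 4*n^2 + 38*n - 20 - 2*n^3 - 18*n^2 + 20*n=-2*a^3 + a^2*(5*n + 18) + a*(-n^2 - 34*n + 24) - 2*n^3 - 14*n^2 + 56*n - 40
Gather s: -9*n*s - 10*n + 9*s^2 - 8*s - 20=-10*n + 9*s^2 + s*(-9*n - 8) - 20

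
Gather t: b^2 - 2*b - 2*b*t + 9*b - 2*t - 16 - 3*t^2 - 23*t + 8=b^2 + 7*b - 3*t^2 + t*(-2*b - 25) - 8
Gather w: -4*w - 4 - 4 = -4*w - 8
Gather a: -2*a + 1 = 1 - 2*a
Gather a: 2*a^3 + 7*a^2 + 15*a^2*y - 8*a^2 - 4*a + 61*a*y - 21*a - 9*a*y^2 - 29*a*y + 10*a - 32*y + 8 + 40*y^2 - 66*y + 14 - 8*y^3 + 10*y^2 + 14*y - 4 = 2*a^3 + a^2*(15*y - 1) + a*(-9*y^2 + 32*y - 15) - 8*y^3 + 50*y^2 - 84*y + 18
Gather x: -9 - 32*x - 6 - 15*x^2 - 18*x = -15*x^2 - 50*x - 15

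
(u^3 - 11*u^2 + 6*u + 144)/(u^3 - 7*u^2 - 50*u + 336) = (u + 3)/(u + 7)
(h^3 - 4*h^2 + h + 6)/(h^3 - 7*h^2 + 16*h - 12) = (h + 1)/(h - 2)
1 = 1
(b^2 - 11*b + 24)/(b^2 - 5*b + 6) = (b - 8)/(b - 2)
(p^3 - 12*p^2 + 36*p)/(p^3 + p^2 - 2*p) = (p^2 - 12*p + 36)/(p^2 + p - 2)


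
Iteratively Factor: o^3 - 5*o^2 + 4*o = (o)*(o^2 - 5*o + 4) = o*(o - 1)*(o - 4)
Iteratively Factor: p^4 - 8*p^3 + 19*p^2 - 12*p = (p - 3)*(p^3 - 5*p^2 + 4*p) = (p - 3)*(p - 1)*(p^2 - 4*p) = (p - 4)*(p - 3)*(p - 1)*(p)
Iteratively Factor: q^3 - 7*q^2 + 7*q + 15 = (q - 5)*(q^2 - 2*q - 3) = (q - 5)*(q - 3)*(q + 1)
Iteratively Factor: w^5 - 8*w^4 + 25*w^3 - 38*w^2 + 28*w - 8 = (w - 1)*(w^4 - 7*w^3 + 18*w^2 - 20*w + 8) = (w - 1)^2*(w^3 - 6*w^2 + 12*w - 8) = (w - 2)*(w - 1)^2*(w^2 - 4*w + 4) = (w - 2)^2*(w - 1)^2*(w - 2)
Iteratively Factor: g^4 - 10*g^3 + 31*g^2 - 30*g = (g - 5)*(g^3 - 5*g^2 + 6*g) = (g - 5)*(g - 2)*(g^2 - 3*g) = g*(g - 5)*(g - 2)*(g - 3)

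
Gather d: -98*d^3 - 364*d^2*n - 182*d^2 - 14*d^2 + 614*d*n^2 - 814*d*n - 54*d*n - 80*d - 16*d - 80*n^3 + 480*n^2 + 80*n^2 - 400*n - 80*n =-98*d^3 + d^2*(-364*n - 196) + d*(614*n^2 - 868*n - 96) - 80*n^3 + 560*n^2 - 480*n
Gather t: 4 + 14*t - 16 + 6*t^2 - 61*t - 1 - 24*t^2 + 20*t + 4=-18*t^2 - 27*t - 9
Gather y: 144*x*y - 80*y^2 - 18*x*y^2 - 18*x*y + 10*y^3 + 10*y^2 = 126*x*y + 10*y^3 + y^2*(-18*x - 70)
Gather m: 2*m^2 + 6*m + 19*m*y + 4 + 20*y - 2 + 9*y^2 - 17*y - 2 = 2*m^2 + m*(19*y + 6) + 9*y^2 + 3*y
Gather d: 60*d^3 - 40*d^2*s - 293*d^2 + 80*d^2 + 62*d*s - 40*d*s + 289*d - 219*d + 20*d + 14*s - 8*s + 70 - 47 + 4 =60*d^3 + d^2*(-40*s - 213) + d*(22*s + 90) + 6*s + 27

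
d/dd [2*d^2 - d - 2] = 4*d - 1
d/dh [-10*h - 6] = -10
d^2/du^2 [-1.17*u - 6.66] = 0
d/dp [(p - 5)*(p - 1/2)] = 2*p - 11/2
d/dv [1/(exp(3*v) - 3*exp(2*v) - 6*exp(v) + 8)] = 3*(-exp(2*v) + 2*exp(v) + 2)*exp(v)/(exp(3*v) - 3*exp(2*v) - 6*exp(v) + 8)^2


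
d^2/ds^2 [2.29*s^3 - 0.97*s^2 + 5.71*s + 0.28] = 13.74*s - 1.94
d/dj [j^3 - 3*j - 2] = 3*j^2 - 3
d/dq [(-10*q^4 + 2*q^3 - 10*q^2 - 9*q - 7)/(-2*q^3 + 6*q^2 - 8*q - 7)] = (20*q^6 - 120*q^5 + 232*q^4 + 212*q^3 + 50*q^2 + 224*q + 7)/(4*q^6 - 24*q^5 + 68*q^4 - 68*q^3 - 20*q^2 + 112*q + 49)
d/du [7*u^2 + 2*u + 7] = 14*u + 2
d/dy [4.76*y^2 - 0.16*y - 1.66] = 9.52*y - 0.16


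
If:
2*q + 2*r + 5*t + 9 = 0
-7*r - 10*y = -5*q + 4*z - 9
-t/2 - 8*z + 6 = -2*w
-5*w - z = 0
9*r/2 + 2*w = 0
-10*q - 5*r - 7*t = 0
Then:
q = 5865/3397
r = 261/3397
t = -8565/3397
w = -2349/13588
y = 23163/16985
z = 11745/13588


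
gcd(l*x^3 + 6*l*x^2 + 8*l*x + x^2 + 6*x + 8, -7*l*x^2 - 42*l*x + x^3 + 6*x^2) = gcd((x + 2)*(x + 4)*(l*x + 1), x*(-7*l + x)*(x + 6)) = 1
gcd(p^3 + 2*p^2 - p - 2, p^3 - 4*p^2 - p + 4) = p^2 - 1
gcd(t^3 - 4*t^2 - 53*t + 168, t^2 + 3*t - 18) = t - 3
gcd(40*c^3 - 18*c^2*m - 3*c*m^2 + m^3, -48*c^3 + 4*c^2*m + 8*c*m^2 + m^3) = 8*c^2 - 2*c*m - m^2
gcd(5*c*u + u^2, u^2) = u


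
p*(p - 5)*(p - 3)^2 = p^4 - 11*p^3 + 39*p^2 - 45*p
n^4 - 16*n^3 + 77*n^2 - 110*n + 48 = (n - 8)*(n - 6)*(n - 1)^2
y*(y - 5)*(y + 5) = y^3 - 25*y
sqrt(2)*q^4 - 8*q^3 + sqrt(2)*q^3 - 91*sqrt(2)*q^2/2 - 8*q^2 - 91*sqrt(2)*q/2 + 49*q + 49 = (q - 7*sqrt(2))*(q - sqrt(2)/2)*(q + 7*sqrt(2)/2)*(sqrt(2)*q + sqrt(2))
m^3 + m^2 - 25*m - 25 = (m - 5)*(m + 1)*(m + 5)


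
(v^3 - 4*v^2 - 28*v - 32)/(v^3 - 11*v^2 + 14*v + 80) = (v + 2)/(v - 5)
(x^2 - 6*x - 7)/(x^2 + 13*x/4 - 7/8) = 8*(x^2 - 6*x - 7)/(8*x^2 + 26*x - 7)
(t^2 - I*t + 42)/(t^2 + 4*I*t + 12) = (t - 7*I)/(t - 2*I)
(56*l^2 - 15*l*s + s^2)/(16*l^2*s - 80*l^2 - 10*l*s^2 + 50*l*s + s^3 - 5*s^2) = (-7*l + s)/(-2*l*s + 10*l + s^2 - 5*s)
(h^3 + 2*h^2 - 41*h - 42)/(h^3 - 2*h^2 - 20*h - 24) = (h^2 + 8*h + 7)/(h^2 + 4*h + 4)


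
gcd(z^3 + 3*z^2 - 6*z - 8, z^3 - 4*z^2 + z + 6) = z^2 - z - 2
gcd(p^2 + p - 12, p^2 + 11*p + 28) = p + 4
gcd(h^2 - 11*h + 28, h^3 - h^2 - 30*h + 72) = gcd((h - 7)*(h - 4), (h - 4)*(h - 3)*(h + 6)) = h - 4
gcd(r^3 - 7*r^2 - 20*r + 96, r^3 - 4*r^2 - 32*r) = r^2 - 4*r - 32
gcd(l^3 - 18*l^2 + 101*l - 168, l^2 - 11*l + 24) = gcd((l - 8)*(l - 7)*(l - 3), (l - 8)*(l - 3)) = l^2 - 11*l + 24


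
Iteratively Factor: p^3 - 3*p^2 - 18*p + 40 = (p - 5)*(p^2 + 2*p - 8) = (p - 5)*(p - 2)*(p + 4)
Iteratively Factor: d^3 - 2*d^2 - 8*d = (d - 4)*(d^2 + 2*d) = d*(d - 4)*(d + 2)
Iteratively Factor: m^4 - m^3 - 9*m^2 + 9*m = (m - 1)*(m^3 - 9*m) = (m - 1)*(m + 3)*(m^2 - 3*m) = (m - 3)*(m - 1)*(m + 3)*(m)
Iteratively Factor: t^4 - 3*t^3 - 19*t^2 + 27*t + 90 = (t + 3)*(t^3 - 6*t^2 - t + 30) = (t + 2)*(t + 3)*(t^2 - 8*t + 15) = (t - 3)*(t + 2)*(t + 3)*(t - 5)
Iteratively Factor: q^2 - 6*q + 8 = (q - 2)*(q - 4)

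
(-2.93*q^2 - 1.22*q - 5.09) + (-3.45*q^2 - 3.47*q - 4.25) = -6.38*q^2 - 4.69*q - 9.34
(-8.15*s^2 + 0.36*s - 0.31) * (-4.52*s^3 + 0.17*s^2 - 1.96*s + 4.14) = 36.838*s^5 - 3.0127*s^4 + 17.4364*s^3 - 34.4993*s^2 + 2.098*s - 1.2834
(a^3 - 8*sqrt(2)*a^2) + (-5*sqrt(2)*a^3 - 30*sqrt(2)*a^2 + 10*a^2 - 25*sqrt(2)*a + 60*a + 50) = -5*sqrt(2)*a^3 + a^3 - 38*sqrt(2)*a^2 + 10*a^2 - 25*sqrt(2)*a + 60*a + 50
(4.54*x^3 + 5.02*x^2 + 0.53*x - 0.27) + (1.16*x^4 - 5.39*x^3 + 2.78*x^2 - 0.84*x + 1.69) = 1.16*x^4 - 0.85*x^3 + 7.8*x^2 - 0.31*x + 1.42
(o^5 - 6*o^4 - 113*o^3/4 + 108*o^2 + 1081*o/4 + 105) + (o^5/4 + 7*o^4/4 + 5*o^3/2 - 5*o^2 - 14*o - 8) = 5*o^5/4 - 17*o^4/4 - 103*o^3/4 + 103*o^2 + 1025*o/4 + 97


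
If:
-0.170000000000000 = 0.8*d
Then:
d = -0.21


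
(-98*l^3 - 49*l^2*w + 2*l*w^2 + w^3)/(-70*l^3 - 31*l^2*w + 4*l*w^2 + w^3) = (-7*l + w)/(-5*l + w)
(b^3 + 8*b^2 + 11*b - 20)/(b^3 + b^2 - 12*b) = (b^2 + 4*b - 5)/(b*(b - 3))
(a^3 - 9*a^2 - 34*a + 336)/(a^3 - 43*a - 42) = (a - 8)/(a + 1)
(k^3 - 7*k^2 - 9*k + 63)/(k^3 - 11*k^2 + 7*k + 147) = (k - 3)/(k - 7)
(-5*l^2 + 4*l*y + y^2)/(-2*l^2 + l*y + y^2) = (5*l + y)/(2*l + y)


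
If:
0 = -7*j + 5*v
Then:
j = 5*v/7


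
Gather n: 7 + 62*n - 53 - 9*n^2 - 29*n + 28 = -9*n^2 + 33*n - 18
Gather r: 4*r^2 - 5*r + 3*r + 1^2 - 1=4*r^2 - 2*r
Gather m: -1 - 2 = -3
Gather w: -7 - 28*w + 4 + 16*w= -12*w - 3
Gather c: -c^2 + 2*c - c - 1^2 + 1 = -c^2 + c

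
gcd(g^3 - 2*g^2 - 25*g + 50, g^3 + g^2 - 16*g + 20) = g^2 + 3*g - 10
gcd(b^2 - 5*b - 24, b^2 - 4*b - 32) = b - 8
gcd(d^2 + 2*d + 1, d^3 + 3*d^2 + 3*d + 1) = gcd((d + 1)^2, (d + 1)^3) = d^2 + 2*d + 1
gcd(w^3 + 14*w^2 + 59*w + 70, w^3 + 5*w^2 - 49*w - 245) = w^2 + 12*w + 35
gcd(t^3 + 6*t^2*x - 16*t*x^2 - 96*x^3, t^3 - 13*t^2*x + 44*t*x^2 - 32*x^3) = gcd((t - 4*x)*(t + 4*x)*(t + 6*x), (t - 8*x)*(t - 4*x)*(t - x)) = -t + 4*x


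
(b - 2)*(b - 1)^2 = b^3 - 4*b^2 + 5*b - 2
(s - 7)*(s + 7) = s^2 - 49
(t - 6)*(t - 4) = t^2 - 10*t + 24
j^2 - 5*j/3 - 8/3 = (j - 8/3)*(j + 1)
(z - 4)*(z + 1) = z^2 - 3*z - 4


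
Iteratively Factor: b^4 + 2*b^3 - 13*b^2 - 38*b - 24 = (b + 3)*(b^3 - b^2 - 10*b - 8) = (b - 4)*(b + 3)*(b^2 + 3*b + 2) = (b - 4)*(b + 1)*(b + 3)*(b + 2)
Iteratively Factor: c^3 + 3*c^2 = (c)*(c^2 + 3*c) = c*(c + 3)*(c)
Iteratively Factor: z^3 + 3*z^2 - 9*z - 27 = (z + 3)*(z^2 - 9) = (z + 3)^2*(z - 3)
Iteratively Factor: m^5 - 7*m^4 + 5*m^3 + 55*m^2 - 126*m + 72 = (m - 2)*(m^4 - 5*m^3 - 5*m^2 + 45*m - 36) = (m - 3)*(m - 2)*(m^3 - 2*m^2 - 11*m + 12) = (m - 3)*(m - 2)*(m + 3)*(m^2 - 5*m + 4) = (m - 4)*(m - 3)*(m - 2)*(m + 3)*(m - 1)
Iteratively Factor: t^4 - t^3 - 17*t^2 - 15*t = (t - 5)*(t^3 + 4*t^2 + 3*t) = (t - 5)*(t + 1)*(t^2 + 3*t) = t*(t - 5)*(t + 1)*(t + 3)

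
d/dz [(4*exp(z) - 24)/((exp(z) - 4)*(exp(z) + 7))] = 4*(-exp(2*z) + 12*exp(z) - 10)*exp(z)/(exp(4*z) + 6*exp(3*z) - 47*exp(2*z) - 168*exp(z) + 784)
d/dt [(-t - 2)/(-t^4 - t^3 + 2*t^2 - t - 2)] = t*(2 - 3*t)/(t^6 - 2*t^5 + t^4 + 2*t^3 - 2*t^2 + 1)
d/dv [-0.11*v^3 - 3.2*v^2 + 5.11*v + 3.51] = -0.33*v^2 - 6.4*v + 5.11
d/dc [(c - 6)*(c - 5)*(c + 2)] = 3*c^2 - 18*c + 8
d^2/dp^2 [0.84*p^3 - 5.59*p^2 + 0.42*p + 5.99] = 5.04*p - 11.18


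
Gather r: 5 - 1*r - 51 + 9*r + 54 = 8*r + 8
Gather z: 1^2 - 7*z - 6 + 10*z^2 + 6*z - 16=10*z^2 - z - 21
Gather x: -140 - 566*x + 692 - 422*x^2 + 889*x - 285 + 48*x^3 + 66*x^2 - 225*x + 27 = 48*x^3 - 356*x^2 + 98*x + 294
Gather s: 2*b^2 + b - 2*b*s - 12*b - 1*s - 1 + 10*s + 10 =2*b^2 - 11*b + s*(9 - 2*b) + 9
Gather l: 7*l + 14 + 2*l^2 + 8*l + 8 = 2*l^2 + 15*l + 22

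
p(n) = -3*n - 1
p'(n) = -3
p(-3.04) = 8.12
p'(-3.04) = -3.00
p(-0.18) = -0.46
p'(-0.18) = -3.00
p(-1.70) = 4.10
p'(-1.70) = -3.00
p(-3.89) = 10.67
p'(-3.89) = -3.00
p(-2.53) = 6.59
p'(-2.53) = -3.00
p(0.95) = -3.85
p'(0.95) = -3.00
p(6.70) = -21.10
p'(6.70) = -3.00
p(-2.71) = 7.13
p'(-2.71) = -3.00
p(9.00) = -28.00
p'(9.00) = -3.00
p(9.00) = -28.00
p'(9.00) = -3.00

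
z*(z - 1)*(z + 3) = z^3 + 2*z^2 - 3*z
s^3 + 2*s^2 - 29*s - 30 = (s - 5)*(s + 1)*(s + 6)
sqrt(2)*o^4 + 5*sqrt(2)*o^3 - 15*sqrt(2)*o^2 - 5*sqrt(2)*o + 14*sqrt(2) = (o - 2)*(o - 1)*(o + 7)*(sqrt(2)*o + sqrt(2))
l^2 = l^2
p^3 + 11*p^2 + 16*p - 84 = (p - 2)*(p + 6)*(p + 7)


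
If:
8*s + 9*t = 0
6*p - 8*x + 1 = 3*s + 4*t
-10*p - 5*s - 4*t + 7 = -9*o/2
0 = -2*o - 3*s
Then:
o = 432*x/157 - 1404/785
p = 236*x/157 - 87/314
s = 936/785 - 288*x/157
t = 256*x/157 - 832/785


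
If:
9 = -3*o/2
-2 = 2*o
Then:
No Solution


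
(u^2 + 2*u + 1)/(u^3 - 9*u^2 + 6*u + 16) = (u + 1)/(u^2 - 10*u + 16)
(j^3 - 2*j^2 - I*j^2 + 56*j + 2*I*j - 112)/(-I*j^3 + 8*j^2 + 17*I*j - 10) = (-j^3 + 2*j^2 + I*j^2 - 56*j - 2*I*j + 112)/(I*j^3 - 8*j^2 - 17*I*j + 10)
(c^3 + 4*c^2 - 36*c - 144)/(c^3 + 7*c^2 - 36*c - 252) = (c + 4)/(c + 7)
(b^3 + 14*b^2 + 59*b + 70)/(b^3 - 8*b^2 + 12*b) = (b^3 + 14*b^2 + 59*b + 70)/(b*(b^2 - 8*b + 12))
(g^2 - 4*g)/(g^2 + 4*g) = (g - 4)/(g + 4)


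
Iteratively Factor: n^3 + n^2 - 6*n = (n + 3)*(n^2 - 2*n) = (n - 2)*(n + 3)*(n)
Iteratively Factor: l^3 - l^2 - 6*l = (l)*(l^2 - l - 6) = l*(l - 3)*(l + 2)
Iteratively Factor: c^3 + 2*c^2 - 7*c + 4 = (c - 1)*(c^2 + 3*c - 4) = (c - 1)*(c + 4)*(c - 1)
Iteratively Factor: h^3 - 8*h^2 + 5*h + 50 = (h - 5)*(h^2 - 3*h - 10) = (h - 5)*(h + 2)*(h - 5)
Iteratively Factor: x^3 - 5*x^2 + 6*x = (x - 2)*(x^2 - 3*x) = (x - 3)*(x - 2)*(x)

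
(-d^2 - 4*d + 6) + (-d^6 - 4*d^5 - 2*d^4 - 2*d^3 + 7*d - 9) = -d^6 - 4*d^5 - 2*d^4 - 2*d^3 - d^2 + 3*d - 3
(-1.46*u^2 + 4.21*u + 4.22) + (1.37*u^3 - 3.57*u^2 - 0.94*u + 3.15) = 1.37*u^3 - 5.03*u^2 + 3.27*u + 7.37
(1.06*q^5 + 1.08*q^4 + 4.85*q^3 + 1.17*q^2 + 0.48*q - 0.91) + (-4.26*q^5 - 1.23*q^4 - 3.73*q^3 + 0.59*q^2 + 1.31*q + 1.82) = -3.2*q^5 - 0.15*q^4 + 1.12*q^3 + 1.76*q^2 + 1.79*q + 0.91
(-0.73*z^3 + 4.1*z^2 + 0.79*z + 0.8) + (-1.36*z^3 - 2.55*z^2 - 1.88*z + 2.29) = -2.09*z^3 + 1.55*z^2 - 1.09*z + 3.09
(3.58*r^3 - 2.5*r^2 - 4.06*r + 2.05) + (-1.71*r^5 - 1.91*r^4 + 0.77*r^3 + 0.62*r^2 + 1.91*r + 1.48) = -1.71*r^5 - 1.91*r^4 + 4.35*r^3 - 1.88*r^2 - 2.15*r + 3.53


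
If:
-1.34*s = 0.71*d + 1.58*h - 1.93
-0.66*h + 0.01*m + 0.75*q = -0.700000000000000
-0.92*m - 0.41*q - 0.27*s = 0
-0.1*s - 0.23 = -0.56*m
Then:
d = 0.785254394065799*s + 2.67479730563722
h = 0.0195531094921339 - 1.20096874670045*s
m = 0.178571428571429*s + 0.410714285714286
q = -1.05923344947735*s - 0.921602787456446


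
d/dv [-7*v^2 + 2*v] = 2 - 14*v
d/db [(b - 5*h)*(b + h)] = 2*b - 4*h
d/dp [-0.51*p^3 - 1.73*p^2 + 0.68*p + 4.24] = -1.53*p^2 - 3.46*p + 0.68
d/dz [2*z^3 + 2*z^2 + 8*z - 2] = 6*z^2 + 4*z + 8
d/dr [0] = 0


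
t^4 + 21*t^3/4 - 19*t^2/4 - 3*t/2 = t*(t - 1)*(t + 1/4)*(t + 6)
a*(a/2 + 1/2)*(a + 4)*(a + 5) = a^4/2 + 5*a^3 + 29*a^2/2 + 10*a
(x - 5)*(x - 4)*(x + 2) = x^3 - 7*x^2 + 2*x + 40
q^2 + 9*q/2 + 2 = (q + 1/2)*(q + 4)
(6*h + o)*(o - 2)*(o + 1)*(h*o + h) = 6*h^2*o^3 - 18*h^2*o - 12*h^2 + h*o^4 - 3*h*o^2 - 2*h*o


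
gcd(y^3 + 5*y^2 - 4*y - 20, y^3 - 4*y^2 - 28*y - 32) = y + 2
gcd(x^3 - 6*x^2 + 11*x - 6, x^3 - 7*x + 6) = x^2 - 3*x + 2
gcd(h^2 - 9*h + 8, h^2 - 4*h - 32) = h - 8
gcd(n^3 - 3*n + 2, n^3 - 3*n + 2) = n^3 - 3*n + 2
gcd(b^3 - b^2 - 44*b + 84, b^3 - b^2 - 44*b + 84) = b^3 - b^2 - 44*b + 84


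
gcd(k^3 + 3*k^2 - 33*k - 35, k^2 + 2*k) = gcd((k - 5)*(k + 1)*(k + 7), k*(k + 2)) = 1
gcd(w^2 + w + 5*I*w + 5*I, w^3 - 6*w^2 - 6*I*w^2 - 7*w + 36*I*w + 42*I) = w + 1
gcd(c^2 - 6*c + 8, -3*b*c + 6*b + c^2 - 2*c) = c - 2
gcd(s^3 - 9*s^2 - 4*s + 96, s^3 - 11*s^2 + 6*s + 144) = s^2 - 5*s - 24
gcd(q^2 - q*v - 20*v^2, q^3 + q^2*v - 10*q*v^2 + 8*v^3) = q + 4*v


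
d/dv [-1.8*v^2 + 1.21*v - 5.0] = 1.21 - 3.6*v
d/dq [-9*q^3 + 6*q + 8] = 6 - 27*q^2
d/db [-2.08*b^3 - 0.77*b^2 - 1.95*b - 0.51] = -6.24*b^2 - 1.54*b - 1.95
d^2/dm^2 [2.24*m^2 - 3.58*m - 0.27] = 4.48000000000000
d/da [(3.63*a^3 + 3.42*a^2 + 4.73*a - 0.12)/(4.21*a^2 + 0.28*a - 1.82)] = (15.2823*a^4 + 2.0328*a^3 - 38.7755*a^2 - 11.4384*a - 8.575)/(17.7241*a^4 + 2.3576*a^3 - 15.246*a^2 - 1.0192*a + 3.3124)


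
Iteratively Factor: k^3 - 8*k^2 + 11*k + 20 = (k + 1)*(k^2 - 9*k + 20) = (k - 4)*(k + 1)*(k - 5)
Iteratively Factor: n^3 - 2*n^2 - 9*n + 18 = (n - 3)*(n^2 + n - 6) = (n - 3)*(n + 3)*(n - 2)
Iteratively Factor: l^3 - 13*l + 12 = (l - 1)*(l^2 + l - 12) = (l - 1)*(l + 4)*(l - 3)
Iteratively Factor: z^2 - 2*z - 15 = (z - 5)*(z + 3)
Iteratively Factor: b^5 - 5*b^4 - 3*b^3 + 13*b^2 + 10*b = (b - 5)*(b^4 - 3*b^2 - 2*b) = (b - 5)*(b + 1)*(b^3 - b^2 - 2*b) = (b - 5)*(b + 1)^2*(b^2 - 2*b) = b*(b - 5)*(b + 1)^2*(b - 2)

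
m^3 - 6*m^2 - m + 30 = (m - 5)*(m - 3)*(m + 2)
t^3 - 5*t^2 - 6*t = t*(t - 6)*(t + 1)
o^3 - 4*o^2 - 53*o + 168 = (o - 8)*(o - 3)*(o + 7)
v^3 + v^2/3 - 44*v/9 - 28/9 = (v - 7/3)*(v + 2/3)*(v + 2)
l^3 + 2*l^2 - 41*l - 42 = (l - 6)*(l + 1)*(l + 7)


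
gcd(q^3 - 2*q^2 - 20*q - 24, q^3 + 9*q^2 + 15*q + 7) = 1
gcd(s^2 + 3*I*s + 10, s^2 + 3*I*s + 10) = s^2 + 3*I*s + 10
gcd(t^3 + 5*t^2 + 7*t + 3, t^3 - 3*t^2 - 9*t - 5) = t^2 + 2*t + 1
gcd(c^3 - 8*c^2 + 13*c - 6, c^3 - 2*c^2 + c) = c^2 - 2*c + 1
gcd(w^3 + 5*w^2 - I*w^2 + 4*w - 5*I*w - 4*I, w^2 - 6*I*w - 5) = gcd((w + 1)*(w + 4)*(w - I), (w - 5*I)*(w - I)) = w - I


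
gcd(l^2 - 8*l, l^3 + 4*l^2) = l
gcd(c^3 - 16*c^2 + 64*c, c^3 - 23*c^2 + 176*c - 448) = c^2 - 16*c + 64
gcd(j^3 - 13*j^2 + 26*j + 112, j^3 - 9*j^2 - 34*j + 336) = j^2 - 15*j + 56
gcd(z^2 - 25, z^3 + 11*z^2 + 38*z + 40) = z + 5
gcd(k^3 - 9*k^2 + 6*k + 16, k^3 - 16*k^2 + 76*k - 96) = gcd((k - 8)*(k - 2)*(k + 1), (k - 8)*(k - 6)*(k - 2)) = k^2 - 10*k + 16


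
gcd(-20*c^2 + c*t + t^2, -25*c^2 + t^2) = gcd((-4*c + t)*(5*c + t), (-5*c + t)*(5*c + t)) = 5*c + t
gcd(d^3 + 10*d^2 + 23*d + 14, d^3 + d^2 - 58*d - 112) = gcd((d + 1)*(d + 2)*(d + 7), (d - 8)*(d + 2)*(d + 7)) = d^2 + 9*d + 14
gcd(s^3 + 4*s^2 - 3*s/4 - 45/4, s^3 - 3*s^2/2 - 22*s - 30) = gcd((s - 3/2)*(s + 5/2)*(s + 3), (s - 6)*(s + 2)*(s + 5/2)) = s + 5/2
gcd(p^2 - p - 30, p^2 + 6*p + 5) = p + 5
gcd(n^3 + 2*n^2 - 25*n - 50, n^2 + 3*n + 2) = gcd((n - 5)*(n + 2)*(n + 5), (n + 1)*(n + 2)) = n + 2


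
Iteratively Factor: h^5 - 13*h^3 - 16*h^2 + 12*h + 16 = (h + 2)*(h^4 - 2*h^3 - 9*h^2 + 2*h + 8) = (h - 1)*(h + 2)*(h^3 - h^2 - 10*h - 8) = (h - 1)*(h + 1)*(h + 2)*(h^2 - 2*h - 8) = (h - 4)*(h - 1)*(h + 1)*(h + 2)*(h + 2)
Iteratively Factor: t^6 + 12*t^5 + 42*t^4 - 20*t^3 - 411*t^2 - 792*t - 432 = (t + 1)*(t^5 + 11*t^4 + 31*t^3 - 51*t^2 - 360*t - 432) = (t - 3)*(t + 1)*(t^4 + 14*t^3 + 73*t^2 + 168*t + 144) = (t - 3)*(t + 1)*(t + 3)*(t^3 + 11*t^2 + 40*t + 48) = (t - 3)*(t + 1)*(t + 3)*(t + 4)*(t^2 + 7*t + 12) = (t - 3)*(t + 1)*(t + 3)^2*(t + 4)*(t + 4)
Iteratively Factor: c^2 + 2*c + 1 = (c + 1)*(c + 1)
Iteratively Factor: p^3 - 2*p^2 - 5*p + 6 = (p - 3)*(p^2 + p - 2) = (p - 3)*(p + 2)*(p - 1)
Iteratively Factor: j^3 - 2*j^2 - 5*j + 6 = (j + 2)*(j^2 - 4*j + 3) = (j - 1)*(j + 2)*(j - 3)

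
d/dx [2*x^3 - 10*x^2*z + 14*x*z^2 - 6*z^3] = 6*x^2 - 20*x*z + 14*z^2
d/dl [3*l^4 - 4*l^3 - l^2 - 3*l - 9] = 12*l^3 - 12*l^2 - 2*l - 3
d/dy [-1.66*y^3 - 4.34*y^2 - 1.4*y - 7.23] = -4.98*y^2 - 8.68*y - 1.4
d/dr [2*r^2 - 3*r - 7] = 4*r - 3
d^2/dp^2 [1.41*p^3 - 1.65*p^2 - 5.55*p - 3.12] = 8.46*p - 3.3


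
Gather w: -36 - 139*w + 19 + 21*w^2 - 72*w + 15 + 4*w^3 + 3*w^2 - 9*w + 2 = 4*w^3 + 24*w^2 - 220*w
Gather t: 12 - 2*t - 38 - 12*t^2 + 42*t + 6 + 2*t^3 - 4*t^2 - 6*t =2*t^3 - 16*t^2 + 34*t - 20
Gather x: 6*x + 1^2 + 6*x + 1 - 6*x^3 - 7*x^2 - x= -6*x^3 - 7*x^2 + 11*x + 2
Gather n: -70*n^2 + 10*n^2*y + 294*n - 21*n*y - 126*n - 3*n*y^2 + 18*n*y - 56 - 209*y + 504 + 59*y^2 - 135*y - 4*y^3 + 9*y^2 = n^2*(10*y - 70) + n*(-3*y^2 - 3*y + 168) - 4*y^3 + 68*y^2 - 344*y + 448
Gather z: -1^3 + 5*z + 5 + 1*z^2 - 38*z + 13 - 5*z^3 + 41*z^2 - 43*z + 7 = -5*z^3 + 42*z^2 - 76*z + 24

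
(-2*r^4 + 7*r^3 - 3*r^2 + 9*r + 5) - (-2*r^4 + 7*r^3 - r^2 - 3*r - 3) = -2*r^2 + 12*r + 8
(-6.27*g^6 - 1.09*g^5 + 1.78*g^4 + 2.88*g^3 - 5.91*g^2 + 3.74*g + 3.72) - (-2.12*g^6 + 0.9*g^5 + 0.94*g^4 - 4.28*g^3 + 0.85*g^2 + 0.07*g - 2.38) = -4.15*g^6 - 1.99*g^5 + 0.84*g^4 + 7.16*g^3 - 6.76*g^2 + 3.67*g + 6.1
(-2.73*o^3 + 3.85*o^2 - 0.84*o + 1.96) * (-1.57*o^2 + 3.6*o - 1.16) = 4.2861*o^5 - 15.8725*o^4 + 18.3456*o^3 - 10.5672*o^2 + 8.0304*o - 2.2736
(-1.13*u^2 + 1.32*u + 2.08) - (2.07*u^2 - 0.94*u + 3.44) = -3.2*u^2 + 2.26*u - 1.36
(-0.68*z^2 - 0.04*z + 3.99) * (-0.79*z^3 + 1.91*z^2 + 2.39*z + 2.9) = 0.5372*z^5 - 1.2672*z^4 - 4.8537*z^3 + 5.5533*z^2 + 9.4201*z + 11.571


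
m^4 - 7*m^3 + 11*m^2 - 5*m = m*(m - 5)*(m - 1)^2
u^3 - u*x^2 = u*(u - x)*(u + x)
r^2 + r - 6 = (r - 2)*(r + 3)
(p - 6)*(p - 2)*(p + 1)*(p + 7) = p^4 - 45*p^2 + 40*p + 84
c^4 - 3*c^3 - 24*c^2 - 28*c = c*(c - 7)*(c + 2)^2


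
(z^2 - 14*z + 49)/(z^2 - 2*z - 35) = (z - 7)/(z + 5)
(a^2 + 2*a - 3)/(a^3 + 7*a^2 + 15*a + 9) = (a - 1)/(a^2 + 4*a + 3)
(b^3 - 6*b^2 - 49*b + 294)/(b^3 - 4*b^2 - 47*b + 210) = (b - 7)/(b - 5)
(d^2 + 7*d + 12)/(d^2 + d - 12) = (d + 3)/(d - 3)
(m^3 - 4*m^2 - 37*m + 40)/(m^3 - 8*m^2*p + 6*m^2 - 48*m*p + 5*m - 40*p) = (-m^2 + 9*m - 8)/(-m^2 + 8*m*p - m + 8*p)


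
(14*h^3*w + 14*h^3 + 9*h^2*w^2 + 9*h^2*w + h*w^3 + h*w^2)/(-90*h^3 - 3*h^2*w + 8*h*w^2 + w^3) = h*(14*h^2*w + 14*h^2 + 9*h*w^2 + 9*h*w + w^3 + w^2)/(-90*h^3 - 3*h^2*w + 8*h*w^2 + w^3)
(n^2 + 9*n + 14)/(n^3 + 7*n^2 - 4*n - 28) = 1/(n - 2)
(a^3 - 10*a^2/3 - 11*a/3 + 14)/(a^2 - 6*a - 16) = (a^2 - 16*a/3 + 7)/(a - 8)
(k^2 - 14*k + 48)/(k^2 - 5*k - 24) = (k - 6)/(k + 3)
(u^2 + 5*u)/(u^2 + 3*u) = (u + 5)/(u + 3)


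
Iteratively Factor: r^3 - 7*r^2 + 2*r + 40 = (r - 4)*(r^2 - 3*r - 10) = (r - 4)*(r + 2)*(r - 5)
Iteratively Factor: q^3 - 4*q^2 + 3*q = (q - 1)*(q^2 - 3*q) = q*(q - 1)*(q - 3)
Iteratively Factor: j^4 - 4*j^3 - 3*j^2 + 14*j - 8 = (j + 2)*(j^3 - 6*j^2 + 9*j - 4) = (j - 4)*(j + 2)*(j^2 - 2*j + 1) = (j - 4)*(j - 1)*(j + 2)*(j - 1)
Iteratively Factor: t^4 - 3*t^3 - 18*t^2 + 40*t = (t - 5)*(t^3 + 2*t^2 - 8*t) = (t - 5)*(t + 4)*(t^2 - 2*t) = (t - 5)*(t - 2)*(t + 4)*(t)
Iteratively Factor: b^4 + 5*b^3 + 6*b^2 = (b + 3)*(b^3 + 2*b^2) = b*(b + 3)*(b^2 + 2*b) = b^2*(b + 3)*(b + 2)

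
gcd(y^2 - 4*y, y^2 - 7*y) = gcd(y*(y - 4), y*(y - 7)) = y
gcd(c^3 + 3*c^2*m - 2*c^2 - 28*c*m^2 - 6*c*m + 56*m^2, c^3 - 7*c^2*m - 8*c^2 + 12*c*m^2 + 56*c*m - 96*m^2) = c - 4*m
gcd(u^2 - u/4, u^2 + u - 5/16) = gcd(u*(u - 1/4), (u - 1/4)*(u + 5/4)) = u - 1/4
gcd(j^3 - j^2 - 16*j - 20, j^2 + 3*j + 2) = j + 2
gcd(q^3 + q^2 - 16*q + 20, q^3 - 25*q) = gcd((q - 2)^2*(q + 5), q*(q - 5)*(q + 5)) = q + 5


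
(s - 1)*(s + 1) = s^2 - 1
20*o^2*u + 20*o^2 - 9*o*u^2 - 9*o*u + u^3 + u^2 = (-5*o + u)*(-4*o + u)*(u + 1)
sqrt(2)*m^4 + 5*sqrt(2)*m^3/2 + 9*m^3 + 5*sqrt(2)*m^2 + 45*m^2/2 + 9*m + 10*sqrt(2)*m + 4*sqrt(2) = (m + 2)*(m + sqrt(2)/2)*(m + 4*sqrt(2))*(sqrt(2)*m + sqrt(2)/2)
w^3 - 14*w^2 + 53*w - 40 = (w - 8)*(w - 5)*(w - 1)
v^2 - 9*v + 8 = (v - 8)*(v - 1)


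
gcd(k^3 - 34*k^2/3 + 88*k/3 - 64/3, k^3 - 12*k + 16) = k - 2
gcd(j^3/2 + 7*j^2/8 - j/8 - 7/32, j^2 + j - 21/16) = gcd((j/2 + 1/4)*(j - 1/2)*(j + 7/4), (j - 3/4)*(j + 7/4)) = j + 7/4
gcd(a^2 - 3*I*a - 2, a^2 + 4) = a - 2*I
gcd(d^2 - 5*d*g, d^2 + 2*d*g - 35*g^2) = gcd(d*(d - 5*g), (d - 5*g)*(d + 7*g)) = d - 5*g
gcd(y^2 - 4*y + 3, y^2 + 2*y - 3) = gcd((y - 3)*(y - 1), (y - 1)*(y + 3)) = y - 1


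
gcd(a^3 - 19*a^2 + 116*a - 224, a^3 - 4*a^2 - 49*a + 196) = a^2 - 11*a + 28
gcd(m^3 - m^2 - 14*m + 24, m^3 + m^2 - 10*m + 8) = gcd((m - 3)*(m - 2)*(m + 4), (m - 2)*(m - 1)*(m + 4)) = m^2 + 2*m - 8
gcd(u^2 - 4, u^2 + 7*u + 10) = u + 2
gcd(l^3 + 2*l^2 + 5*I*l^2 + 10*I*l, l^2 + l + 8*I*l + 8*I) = 1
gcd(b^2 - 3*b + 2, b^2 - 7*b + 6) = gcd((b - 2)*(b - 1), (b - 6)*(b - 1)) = b - 1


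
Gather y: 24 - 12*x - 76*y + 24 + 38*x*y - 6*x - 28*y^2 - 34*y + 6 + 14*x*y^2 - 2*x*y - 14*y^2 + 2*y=-18*x + y^2*(14*x - 42) + y*(36*x - 108) + 54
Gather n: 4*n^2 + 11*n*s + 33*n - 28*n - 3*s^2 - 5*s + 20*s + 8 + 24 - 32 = 4*n^2 + n*(11*s + 5) - 3*s^2 + 15*s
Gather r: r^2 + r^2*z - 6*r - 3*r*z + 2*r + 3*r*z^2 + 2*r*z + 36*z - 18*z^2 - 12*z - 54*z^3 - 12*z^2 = r^2*(z + 1) + r*(3*z^2 - z - 4) - 54*z^3 - 30*z^2 + 24*z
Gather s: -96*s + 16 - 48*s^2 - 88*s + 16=-48*s^2 - 184*s + 32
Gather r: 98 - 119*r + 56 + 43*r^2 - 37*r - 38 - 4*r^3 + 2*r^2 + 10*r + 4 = -4*r^3 + 45*r^2 - 146*r + 120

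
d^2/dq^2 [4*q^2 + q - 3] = 8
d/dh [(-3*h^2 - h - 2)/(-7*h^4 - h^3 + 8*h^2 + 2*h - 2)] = 2*(-21*h^5 - 12*h^4 - 29*h^3 - 2*h^2 + 22*h + 3)/(49*h^8 + 14*h^7 - 111*h^6 - 44*h^5 + 88*h^4 + 36*h^3 - 28*h^2 - 8*h + 4)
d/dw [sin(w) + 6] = cos(w)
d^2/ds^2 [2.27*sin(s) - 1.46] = -2.27*sin(s)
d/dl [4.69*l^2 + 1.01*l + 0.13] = 9.38*l + 1.01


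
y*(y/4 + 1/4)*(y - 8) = y^3/4 - 7*y^2/4 - 2*y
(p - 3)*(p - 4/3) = p^2 - 13*p/3 + 4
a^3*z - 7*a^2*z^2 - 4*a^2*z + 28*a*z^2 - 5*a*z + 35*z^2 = (a - 5)*(a - 7*z)*(a*z + z)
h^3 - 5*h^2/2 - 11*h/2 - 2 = (h - 4)*(h + 1/2)*(h + 1)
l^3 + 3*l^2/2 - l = l*(l - 1/2)*(l + 2)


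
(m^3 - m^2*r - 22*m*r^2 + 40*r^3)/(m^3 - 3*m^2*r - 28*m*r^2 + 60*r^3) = (-m + 4*r)/(-m + 6*r)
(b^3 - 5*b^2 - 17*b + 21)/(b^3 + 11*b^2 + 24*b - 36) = (b^2 - 4*b - 21)/(b^2 + 12*b + 36)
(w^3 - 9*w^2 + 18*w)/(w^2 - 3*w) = w - 6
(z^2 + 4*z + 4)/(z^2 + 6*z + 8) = (z + 2)/(z + 4)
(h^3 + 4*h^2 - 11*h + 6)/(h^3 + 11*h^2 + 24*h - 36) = (h - 1)/(h + 6)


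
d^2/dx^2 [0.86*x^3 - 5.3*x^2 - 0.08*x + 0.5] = 5.16*x - 10.6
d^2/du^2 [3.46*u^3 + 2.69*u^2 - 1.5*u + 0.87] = 20.76*u + 5.38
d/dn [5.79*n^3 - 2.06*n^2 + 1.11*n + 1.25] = 17.37*n^2 - 4.12*n + 1.11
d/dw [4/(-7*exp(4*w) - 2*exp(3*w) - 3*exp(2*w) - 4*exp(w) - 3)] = (112*exp(3*w) + 24*exp(2*w) + 24*exp(w) + 16)*exp(w)/(7*exp(4*w) + 2*exp(3*w) + 3*exp(2*w) + 4*exp(w) + 3)^2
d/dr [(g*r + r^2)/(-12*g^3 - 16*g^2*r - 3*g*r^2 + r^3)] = (-12*g^2 - r^2)/(144*g^4 + 96*g^3*r - 8*g^2*r^2 - 8*g*r^3 + r^4)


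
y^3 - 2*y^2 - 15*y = y*(y - 5)*(y + 3)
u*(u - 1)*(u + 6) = u^3 + 5*u^2 - 6*u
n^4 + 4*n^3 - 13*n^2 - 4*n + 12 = (n - 2)*(n - 1)*(n + 1)*(n + 6)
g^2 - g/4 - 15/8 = (g - 3/2)*(g + 5/4)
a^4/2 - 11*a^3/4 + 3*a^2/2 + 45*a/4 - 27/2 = (a/2 + 1)*(a - 3)^2*(a - 3/2)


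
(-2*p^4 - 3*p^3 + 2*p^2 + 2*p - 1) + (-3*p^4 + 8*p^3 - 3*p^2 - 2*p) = -5*p^4 + 5*p^3 - p^2 - 1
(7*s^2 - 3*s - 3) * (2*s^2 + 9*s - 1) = 14*s^4 + 57*s^3 - 40*s^2 - 24*s + 3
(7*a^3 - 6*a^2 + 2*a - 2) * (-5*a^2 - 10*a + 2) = -35*a^5 - 40*a^4 + 64*a^3 - 22*a^2 + 24*a - 4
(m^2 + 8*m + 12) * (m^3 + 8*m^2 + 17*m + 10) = m^5 + 16*m^4 + 93*m^3 + 242*m^2 + 284*m + 120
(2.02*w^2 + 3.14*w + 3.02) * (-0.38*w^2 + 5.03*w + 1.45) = -0.7676*w^4 + 8.9674*w^3 + 17.5756*w^2 + 19.7436*w + 4.379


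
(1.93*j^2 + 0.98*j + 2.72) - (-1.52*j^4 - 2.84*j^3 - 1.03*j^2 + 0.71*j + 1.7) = 1.52*j^4 + 2.84*j^3 + 2.96*j^2 + 0.27*j + 1.02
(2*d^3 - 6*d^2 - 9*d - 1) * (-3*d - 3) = -6*d^4 + 12*d^3 + 45*d^2 + 30*d + 3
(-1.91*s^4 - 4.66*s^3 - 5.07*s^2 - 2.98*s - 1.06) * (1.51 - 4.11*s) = 7.8501*s^5 + 16.2685*s^4 + 13.8011*s^3 + 4.5921*s^2 - 0.143199999999999*s - 1.6006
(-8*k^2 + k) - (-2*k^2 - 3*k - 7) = -6*k^2 + 4*k + 7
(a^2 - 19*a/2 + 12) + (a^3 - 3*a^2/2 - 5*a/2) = a^3 - a^2/2 - 12*a + 12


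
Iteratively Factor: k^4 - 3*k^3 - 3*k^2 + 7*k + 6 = (k - 3)*(k^3 - 3*k - 2) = (k - 3)*(k + 1)*(k^2 - k - 2) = (k - 3)*(k + 1)^2*(k - 2)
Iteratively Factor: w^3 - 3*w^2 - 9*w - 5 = (w - 5)*(w^2 + 2*w + 1) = (w - 5)*(w + 1)*(w + 1)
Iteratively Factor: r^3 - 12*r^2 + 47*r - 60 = (r - 5)*(r^2 - 7*r + 12) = (r - 5)*(r - 4)*(r - 3)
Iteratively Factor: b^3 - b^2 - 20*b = (b - 5)*(b^2 + 4*b) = b*(b - 5)*(b + 4)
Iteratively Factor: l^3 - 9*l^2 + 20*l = (l - 5)*(l^2 - 4*l) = l*(l - 5)*(l - 4)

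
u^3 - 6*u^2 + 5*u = u*(u - 5)*(u - 1)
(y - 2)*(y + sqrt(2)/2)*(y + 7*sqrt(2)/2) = y^3 - 2*y^2 + 4*sqrt(2)*y^2 - 8*sqrt(2)*y + 7*y/2 - 7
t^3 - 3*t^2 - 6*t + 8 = (t - 4)*(t - 1)*(t + 2)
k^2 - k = k*(k - 1)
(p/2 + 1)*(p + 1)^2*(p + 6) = p^4/2 + 5*p^3 + 29*p^2/2 + 16*p + 6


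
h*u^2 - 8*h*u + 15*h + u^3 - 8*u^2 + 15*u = (h + u)*(u - 5)*(u - 3)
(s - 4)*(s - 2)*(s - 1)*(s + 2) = s^4 - 5*s^3 + 20*s - 16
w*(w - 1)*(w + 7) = w^3 + 6*w^2 - 7*w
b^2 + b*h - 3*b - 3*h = (b - 3)*(b + h)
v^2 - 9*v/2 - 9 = (v - 6)*(v + 3/2)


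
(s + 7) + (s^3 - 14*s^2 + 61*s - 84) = s^3 - 14*s^2 + 62*s - 77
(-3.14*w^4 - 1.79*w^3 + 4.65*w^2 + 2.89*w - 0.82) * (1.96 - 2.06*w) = 6.4684*w^5 - 2.467*w^4 - 13.0874*w^3 + 3.1606*w^2 + 7.3536*w - 1.6072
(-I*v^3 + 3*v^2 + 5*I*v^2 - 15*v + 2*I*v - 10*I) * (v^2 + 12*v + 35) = -I*v^5 + 3*v^4 - 7*I*v^4 + 21*v^3 + 27*I*v^3 - 75*v^2 + 189*I*v^2 - 525*v - 50*I*v - 350*I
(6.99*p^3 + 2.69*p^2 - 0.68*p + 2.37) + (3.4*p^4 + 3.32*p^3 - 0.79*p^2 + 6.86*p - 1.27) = 3.4*p^4 + 10.31*p^3 + 1.9*p^2 + 6.18*p + 1.1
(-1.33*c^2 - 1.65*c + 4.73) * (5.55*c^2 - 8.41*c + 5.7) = -7.3815*c^4 + 2.0278*c^3 + 32.547*c^2 - 49.1843*c + 26.961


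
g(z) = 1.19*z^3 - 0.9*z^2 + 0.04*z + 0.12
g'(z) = 3.57*z^2 - 1.8*z + 0.04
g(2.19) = 8.39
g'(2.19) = 13.22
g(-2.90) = -36.59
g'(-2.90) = 35.28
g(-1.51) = -6.09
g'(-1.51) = 10.90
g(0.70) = 0.12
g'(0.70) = 0.53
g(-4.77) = -149.70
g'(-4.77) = 89.85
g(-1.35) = -4.50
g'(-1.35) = 8.98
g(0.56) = 0.07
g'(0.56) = 0.15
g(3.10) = 27.05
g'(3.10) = 28.77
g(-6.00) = -289.56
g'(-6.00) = 139.36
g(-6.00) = -289.56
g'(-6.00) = 139.36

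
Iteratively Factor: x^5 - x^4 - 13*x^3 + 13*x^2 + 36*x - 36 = (x - 1)*(x^4 - 13*x^2 + 36) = (x - 2)*(x - 1)*(x^3 + 2*x^2 - 9*x - 18) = (x - 3)*(x - 2)*(x - 1)*(x^2 + 5*x + 6) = (x - 3)*(x - 2)*(x - 1)*(x + 2)*(x + 3)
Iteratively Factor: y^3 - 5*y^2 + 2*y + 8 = (y + 1)*(y^2 - 6*y + 8) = (y - 2)*(y + 1)*(y - 4)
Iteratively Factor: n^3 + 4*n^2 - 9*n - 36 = (n - 3)*(n^2 + 7*n + 12) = (n - 3)*(n + 3)*(n + 4)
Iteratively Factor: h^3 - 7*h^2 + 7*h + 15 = (h - 3)*(h^2 - 4*h - 5) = (h - 5)*(h - 3)*(h + 1)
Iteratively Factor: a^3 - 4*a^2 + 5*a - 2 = (a - 2)*(a^2 - 2*a + 1) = (a - 2)*(a - 1)*(a - 1)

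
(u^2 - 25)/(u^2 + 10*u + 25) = (u - 5)/(u + 5)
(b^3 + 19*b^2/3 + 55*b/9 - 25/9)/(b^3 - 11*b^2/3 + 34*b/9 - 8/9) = (3*b^2 + 20*b + 25)/(3*b^2 - 10*b + 8)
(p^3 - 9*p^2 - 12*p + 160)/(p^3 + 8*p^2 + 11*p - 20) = (p^2 - 13*p + 40)/(p^2 + 4*p - 5)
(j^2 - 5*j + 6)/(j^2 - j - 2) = (j - 3)/(j + 1)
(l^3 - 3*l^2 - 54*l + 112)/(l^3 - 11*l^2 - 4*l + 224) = (l^2 + 5*l - 14)/(l^2 - 3*l - 28)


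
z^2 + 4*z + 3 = (z + 1)*(z + 3)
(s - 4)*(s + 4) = s^2 - 16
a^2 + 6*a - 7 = (a - 1)*(a + 7)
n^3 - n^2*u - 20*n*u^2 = n*(n - 5*u)*(n + 4*u)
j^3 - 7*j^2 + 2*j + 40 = (j - 5)*(j - 4)*(j + 2)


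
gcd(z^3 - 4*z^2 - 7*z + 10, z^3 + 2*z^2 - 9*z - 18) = z + 2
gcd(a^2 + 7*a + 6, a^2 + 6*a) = a + 6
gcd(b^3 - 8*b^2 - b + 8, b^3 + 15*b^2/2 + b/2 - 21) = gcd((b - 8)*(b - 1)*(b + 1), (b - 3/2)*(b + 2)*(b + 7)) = 1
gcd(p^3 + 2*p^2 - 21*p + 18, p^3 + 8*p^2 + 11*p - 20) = p - 1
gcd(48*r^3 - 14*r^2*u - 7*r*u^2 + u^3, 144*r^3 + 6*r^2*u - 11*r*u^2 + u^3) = 24*r^2 + 5*r*u - u^2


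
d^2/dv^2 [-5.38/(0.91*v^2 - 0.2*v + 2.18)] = (8.910356*v^2 - 1.95832*v - 5.38*(1.82*v - 0.2)*(3.64*v - 0.4) + 21.345688)/(0.91*v^2 - 0.2*v + 2.18)^3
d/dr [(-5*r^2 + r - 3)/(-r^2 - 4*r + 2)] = (21*r^2 - 26*r - 10)/(r^4 + 8*r^3 + 12*r^2 - 16*r + 4)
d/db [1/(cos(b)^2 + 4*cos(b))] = 2*(cos(b) + 2)*sin(b)/((cos(b) + 4)^2*cos(b)^2)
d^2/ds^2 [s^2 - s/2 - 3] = 2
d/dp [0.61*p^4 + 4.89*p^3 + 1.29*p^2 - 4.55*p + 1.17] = 2.44*p^3 + 14.67*p^2 + 2.58*p - 4.55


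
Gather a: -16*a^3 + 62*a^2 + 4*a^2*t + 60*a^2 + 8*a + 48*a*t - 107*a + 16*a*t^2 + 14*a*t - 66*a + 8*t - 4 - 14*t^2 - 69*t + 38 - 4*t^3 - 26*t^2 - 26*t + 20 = -16*a^3 + a^2*(4*t + 122) + a*(16*t^2 + 62*t - 165) - 4*t^3 - 40*t^2 - 87*t + 54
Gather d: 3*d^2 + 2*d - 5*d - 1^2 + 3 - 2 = 3*d^2 - 3*d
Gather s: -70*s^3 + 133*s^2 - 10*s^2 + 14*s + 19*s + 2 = -70*s^3 + 123*s^2 + 33*s + 2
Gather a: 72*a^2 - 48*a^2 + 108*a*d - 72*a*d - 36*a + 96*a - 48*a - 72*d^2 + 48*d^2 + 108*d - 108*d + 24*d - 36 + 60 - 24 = 24*a^2 + a*(36*d + 12) - 24*d^2 + 24*d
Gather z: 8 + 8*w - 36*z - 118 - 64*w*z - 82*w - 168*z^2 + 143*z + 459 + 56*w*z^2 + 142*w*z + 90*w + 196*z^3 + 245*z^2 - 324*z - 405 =16*w + 196*z^3 + z^2*(56*w + 77) + z*(78*w - 217) - 56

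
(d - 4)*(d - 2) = d^2 - 6*d + 8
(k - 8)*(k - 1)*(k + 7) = k^3 - 2*k^2 - 55*k + 56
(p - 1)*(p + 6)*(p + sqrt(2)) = p^3 + sqrt(2)*p^2 + 5*p^2 - 6*p + 5*sqrt(2)*p - 6*sqrt(2)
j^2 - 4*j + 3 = (j - 3)*(j - 1)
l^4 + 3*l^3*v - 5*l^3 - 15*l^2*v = l^2*(l - 5)*(l + 3*v)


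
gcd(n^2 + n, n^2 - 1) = n + 1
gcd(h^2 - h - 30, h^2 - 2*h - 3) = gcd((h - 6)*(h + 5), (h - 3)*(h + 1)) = 1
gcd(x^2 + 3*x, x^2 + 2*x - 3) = x + 3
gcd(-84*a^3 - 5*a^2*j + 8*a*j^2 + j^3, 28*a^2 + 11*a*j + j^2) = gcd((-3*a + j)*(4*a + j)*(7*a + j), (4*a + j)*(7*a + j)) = 28*a^2 + 11*a*j + j^2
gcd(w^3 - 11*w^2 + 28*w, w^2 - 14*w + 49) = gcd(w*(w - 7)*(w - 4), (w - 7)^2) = w - 7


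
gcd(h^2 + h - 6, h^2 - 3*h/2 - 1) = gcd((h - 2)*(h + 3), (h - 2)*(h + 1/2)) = h - 2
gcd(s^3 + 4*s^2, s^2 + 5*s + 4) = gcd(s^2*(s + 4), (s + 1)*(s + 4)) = s + 4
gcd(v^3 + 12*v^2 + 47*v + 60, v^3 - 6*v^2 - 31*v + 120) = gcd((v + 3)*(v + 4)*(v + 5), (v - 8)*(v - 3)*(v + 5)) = v + 5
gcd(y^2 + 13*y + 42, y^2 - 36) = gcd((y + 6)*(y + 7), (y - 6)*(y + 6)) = y + 6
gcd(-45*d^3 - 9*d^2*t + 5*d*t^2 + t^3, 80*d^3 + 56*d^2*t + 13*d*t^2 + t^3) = 5*d + t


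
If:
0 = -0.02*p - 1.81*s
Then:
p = -90.5*s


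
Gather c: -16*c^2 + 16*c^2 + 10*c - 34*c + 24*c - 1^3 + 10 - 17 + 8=0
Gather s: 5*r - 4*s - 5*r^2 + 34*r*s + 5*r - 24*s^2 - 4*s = -5*r^2 + 10*r - 24*s^2 + s*(34*r - 8)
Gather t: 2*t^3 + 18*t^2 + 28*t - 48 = 2*t^3 + 18*t^2 + 28*t - 48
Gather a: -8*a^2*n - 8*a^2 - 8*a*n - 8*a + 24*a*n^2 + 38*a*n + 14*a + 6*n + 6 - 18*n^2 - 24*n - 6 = a^2*(-8*n - 8) + a*(24*n^2 + 30*n + 6) - 18*n^2 - 18*n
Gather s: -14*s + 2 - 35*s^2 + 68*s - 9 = -35*s^2 + 54*s - 7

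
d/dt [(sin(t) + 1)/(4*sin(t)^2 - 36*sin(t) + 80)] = (-2*sin(t) + cos(t)^2 + 28)*cos(t)/(4*(sin(t)^2 - 9*sin(t) + 20)^2)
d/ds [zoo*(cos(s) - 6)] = zoo*sin(s)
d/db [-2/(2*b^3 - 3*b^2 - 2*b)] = 4*(3*b^2 - 3*b - 1)/(b^2*(-2*b^2 + 3*b + 2)^2)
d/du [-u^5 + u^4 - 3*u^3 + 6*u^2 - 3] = u*(-5*u^3 + 4*u^2 - 9*u + 12)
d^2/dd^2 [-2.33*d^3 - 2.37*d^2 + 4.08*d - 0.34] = -13.98*d - 4.74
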